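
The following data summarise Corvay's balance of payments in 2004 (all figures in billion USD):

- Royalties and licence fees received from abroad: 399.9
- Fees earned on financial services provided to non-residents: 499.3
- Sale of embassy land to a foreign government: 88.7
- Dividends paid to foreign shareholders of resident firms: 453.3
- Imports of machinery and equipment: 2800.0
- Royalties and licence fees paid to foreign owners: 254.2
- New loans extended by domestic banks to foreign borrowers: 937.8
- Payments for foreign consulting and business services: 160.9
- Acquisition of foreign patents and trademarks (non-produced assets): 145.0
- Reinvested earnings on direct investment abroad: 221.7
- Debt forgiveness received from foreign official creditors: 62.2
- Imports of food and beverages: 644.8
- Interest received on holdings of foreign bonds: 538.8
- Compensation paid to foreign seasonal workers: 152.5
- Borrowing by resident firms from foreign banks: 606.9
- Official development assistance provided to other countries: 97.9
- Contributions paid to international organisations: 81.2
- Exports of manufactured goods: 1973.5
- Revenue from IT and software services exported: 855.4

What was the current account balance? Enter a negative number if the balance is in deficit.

Goods: 1973.5 - 644.8 - 2800.0 = -1471.3
Services: -160.9 + 855.4 + 499.3 + 399.9 - 254.2 = 1339.5
Primary income: -152.5 + 221.7 + 538.8 - 453.3 = 154.7
Secondary income: -97.9 - 81.2 = -179.1
Current account = (-1471.3) + 1339.5 + 154.7 + (-179.1) = -156.2
(Excluded from the current account — capital account: sale of embassy land to a foreign government 88.7, acquisition of foreign patents and trademarks (non-produced assets) 145.0, debt forgiveness received from foreign official creditors 62.2; financial account: new loans extended by domestic banks to foreign borrowers 937.8, borrowing by resident firms from foreign banks 606.9.)

-156.2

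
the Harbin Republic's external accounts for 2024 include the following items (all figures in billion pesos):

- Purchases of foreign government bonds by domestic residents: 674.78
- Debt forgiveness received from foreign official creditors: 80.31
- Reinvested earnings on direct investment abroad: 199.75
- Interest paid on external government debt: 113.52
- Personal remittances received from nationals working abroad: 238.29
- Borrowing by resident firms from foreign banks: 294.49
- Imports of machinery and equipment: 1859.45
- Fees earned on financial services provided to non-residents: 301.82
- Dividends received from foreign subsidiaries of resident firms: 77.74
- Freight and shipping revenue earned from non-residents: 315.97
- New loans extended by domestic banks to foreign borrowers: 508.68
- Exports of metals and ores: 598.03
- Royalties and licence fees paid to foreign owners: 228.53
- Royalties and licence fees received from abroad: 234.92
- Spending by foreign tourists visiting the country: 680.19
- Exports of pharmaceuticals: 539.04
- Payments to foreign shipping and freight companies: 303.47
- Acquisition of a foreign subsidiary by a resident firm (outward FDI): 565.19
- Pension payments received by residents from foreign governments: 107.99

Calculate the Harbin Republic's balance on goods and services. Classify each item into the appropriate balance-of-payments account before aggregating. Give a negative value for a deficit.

278.52

Goods: 539.04 - 1859.45 + 598.03 = -722.38
Services: -303.47 + 680.19 - 228.53 + 301.82 + 234.92 + 315.97 = 1000.90
Trade balance = -722.38 + 1000.90 = 278.52
(Excluded from the trade balance — financial account: purchases of foreign government bonds by domestic residents 674.78, borrowing by resident firms from foreign banks 294.49, new loans extended by domestic banks to foreign borrowers 508.68, acquisition of a foreign subsidiary by a resident firm (outward FDI) 565.19; capital account: debt forgiveness received from foreign official creditors 80.31; primary income: reinvested earnings on direct investment abroad 199.75, interest paid on external government debt 113.52, dividends received from foreign subsidiaries of resident firms 77.74; secondary income: personal remittances received from nationals working abroad 238.29, pension payments received by residents from foreign governments 107.99.)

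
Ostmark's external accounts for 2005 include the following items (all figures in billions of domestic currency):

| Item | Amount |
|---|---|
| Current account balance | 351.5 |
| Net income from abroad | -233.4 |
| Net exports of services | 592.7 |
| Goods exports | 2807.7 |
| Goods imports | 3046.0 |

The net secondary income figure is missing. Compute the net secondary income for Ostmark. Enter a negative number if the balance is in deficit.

Current account = goods balance + services balance + net primary income + net secondary income
Sum of the known components = 121.0
Net secondary income = CA - (known components) = 351.5 - 121.0 = 230.5

230.5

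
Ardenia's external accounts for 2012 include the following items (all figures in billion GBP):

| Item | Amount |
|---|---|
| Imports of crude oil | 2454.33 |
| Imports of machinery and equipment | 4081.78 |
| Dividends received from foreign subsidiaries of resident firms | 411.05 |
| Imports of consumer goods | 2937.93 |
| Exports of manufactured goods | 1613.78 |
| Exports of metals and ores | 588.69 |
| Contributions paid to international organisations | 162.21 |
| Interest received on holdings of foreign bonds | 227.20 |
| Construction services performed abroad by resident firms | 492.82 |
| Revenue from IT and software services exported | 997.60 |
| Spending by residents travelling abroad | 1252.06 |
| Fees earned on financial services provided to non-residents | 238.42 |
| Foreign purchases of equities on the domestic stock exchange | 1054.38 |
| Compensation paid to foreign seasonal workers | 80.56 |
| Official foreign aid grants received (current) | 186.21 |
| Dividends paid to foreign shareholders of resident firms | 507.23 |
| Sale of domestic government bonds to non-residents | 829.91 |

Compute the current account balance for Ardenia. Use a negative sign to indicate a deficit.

-6720.33

Goods: -2937.93 - 4081.78 + 588.69 - 2454.33 + 1613.78 = -7271.57
Services: 997.60 - 1252.06 + 238.42 + 492.82 = 476.78
Primary income: 411.05 - 507.23 - 80.56 + 227.20 = 50.46
Secondary income: 186.21 - 162.21 = 24.00
Current account = (-7271.57) + 476.78 + 50.46 + 24.00 = -6720.33
(Excluded from the current account — financial account: foreign purchases of equities on the domestic stock exchange 1054.38, sale of domestic government bonds to non-residents 829.91.)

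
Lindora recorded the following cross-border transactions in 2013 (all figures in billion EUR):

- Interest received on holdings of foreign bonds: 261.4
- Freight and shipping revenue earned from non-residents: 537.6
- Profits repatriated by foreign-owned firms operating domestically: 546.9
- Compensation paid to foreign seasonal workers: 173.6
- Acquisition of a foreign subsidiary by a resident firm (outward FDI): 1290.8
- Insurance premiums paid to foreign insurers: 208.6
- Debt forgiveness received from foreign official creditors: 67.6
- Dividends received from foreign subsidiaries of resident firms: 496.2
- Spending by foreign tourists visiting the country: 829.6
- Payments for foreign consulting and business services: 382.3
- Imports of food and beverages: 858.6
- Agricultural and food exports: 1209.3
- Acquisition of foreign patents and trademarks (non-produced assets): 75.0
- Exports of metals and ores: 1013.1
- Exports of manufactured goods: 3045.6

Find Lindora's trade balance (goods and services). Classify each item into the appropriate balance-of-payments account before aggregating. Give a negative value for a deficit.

5185.7

Goods: 1209.3 + 3045.6 - 858.6 + 1013.1 = 4409.4
Services: -208.6 - 382.3 + 829.6 + 537.6 = 776.3
Trade balance = 4409.4 + 776.3 = 5185.7
(Excluded from the trade balance — primary income: interest received on holdings of foreign bonds 261.4, profits repatriated by foreign-owned firms operating domestically 546.9, compensation paid to foreign seasonal workers 173.6, dividends received from foreign subsidiaries of resident firms 496.2; financial account: acquisition of a foreign subsidiary by a resident firm (outward FDI) 1290.8; capital account: debt forgiveness received from foreign official creditors 67.6, acquisition of foreign patents and trademarks (non-produced assets) 75.0.)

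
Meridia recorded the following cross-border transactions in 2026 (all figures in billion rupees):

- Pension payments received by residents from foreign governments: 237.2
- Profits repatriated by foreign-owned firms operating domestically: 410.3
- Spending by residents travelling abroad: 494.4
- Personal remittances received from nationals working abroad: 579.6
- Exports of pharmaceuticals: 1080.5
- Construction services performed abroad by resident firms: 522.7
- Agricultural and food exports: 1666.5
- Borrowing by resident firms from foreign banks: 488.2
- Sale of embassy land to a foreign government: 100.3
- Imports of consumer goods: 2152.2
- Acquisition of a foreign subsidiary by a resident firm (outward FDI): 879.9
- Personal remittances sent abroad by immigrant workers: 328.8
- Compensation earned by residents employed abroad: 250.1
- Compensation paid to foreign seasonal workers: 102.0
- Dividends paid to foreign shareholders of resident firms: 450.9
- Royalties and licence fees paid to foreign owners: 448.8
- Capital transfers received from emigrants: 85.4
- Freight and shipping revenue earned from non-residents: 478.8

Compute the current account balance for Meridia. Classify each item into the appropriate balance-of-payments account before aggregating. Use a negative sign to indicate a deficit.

Goods: 1080.5 + 1666.5 - 2152.2 = 594.8
Services: -448.8 + 478.8 + 522.7 - 494.4 = 58.3
Primary income: 250.1 - 450.9 - 102.0 - 410.3 = -713.1
Secondary income: 237.2 - 328.8 + 579.6 = 488.0
Current account = 594.8 + 58.3 + (-713.1) + 488.0 = 428.0
(Excluded from the current account — financial account: borrowing by resident firms from foreign banks 488.2, acquisition of a foreign subsidiary by a resident firm (outward FDI) 879.9; capital account: sale of embassy land to a foreign government 100.3, capital transfers received from emigrants 85.4.)

428.0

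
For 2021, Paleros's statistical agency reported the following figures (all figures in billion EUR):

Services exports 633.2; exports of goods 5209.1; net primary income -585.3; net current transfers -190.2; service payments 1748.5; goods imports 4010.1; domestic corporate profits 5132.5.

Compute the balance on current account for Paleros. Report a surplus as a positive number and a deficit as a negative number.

-691.8

Goods balance = 5209.1 - 4010.1 = 1199.0
Services balance = 633.2 - 1748.5 = -1115.3
Trade balance (goods + services) = 1199.0 + (-1115.3) = 83.7
Net primary income = -585.3
Net secondary income = -190.2
Current account = 83.7 + (-585.3) + (-190.2) = -691.8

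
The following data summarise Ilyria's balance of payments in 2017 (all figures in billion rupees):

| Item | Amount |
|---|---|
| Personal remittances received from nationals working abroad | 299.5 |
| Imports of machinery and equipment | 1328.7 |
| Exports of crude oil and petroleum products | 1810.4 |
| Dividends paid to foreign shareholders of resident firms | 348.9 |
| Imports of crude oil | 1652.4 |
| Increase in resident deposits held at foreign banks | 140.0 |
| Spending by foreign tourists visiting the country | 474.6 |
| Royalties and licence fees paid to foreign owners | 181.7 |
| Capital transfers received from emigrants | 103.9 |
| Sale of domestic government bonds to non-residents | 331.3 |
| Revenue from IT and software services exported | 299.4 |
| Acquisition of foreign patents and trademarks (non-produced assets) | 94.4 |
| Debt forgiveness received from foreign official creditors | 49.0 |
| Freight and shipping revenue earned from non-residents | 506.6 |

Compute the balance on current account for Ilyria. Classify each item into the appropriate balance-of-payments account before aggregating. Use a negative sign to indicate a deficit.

Goods: -1328.7 + 1810.4 - 1652.4 = -1170.7
Services: 474.6 + 506.6 + 299.4 - 181.7 = 1098.9
Primary income: -348.9
Secondary income: 299.5
Current account = (-1170.7) + 1098.9 + (-348.9) + 299.5 = -121.2
(Excluded from the current account — financial account: increase in resident deposits held at foreign banks 140.0, sale of domestic government bonds to non-residents 331.3; capital account: capital transfers received from emigrants 103.9, acquisition of foreign patents and trademarks (non-produced assets) 94.4, debt forgiveness received from foreign official creditors 49.0.)

-121.2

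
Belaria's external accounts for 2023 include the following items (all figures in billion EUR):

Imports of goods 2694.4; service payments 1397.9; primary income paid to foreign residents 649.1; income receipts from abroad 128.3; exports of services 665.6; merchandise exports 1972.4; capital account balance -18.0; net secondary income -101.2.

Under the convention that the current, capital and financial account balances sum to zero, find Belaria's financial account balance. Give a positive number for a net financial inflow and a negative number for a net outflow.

Goods balance = 1972.4 - 2694.4 = -722.0
Services balance = 665.6 - 1397.9 = -732.3
Trade balance (goods + services) = -722.0 + (-732.3) = -1454.3
Net primary income = 128.3 - 649.1 = -520.8
Net secondary income = -101.2
Current account = -1454.3 + (-520.8) + (-101.2) = -2076.3
Financial account = -(-2076.3 + (-18.0)) = 2094.3

2094.3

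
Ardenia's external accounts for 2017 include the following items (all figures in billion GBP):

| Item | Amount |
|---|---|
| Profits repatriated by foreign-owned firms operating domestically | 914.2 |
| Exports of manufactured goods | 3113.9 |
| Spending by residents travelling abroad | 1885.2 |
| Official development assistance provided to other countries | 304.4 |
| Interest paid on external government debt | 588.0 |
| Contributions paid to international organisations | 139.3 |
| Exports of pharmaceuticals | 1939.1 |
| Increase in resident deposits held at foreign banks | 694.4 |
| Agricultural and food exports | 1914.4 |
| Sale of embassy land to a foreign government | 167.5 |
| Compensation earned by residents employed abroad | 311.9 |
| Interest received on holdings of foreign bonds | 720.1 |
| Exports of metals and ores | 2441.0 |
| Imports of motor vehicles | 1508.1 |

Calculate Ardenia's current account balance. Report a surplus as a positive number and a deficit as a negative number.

Goods: -1508.1 + 1939.1 + 3113.9 + 2441.0 + 1914.4 = 7900.3
Services: -1885.2
Primary income: 720.1 - 588.0 - 914.2 + 311.9 = -470.2
Secondary income: -304.4 - 139.3 = -443.7
Current account = 7900.3 + (-1885.2) + (-470.2) + (-443.7) = 5101.2
(Excluded from the current account — financial account: increase in resident deposits held at foreign banks 694.4; capital account: sale of embassy land to a foreign government 167.5.)

5101.2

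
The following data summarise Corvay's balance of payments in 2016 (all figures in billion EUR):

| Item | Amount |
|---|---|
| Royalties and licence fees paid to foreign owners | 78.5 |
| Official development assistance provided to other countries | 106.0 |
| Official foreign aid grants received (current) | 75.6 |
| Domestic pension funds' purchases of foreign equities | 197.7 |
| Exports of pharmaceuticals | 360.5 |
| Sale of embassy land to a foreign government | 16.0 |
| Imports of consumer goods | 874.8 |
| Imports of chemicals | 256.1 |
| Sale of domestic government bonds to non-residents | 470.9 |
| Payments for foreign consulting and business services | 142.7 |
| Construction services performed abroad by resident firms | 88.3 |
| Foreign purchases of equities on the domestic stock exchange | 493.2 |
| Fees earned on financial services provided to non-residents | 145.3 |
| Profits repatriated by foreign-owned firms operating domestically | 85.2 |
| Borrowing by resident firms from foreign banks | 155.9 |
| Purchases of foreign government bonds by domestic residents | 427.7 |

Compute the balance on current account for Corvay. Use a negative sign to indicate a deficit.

Goods: 360.5 - 256.1 - 874.8 = -770.4
Services: -142.7 + 145.3 - 78.5 + 88.3 = 12.4
Primary income: -85.2
Secondary income: -106.0 + 75.6 = -30.4
Current account = (-770.4) + 12.4 + (-85.2) + (-30.4) = -873.6
(Excluded from the current account — financial account: domestic pension funds' purchases of foreign equities 197.7, sale of domestic government bonds to non-residents 470.9, foreign purchases of equities on the domestic stock exchange 493.2, borrowing by resident firms from foreign banks 155.9, purchases of foreign government bonds by domestic residents 427.7; capital account: sale of embassy land to a foreign government 16.0.)

-873.6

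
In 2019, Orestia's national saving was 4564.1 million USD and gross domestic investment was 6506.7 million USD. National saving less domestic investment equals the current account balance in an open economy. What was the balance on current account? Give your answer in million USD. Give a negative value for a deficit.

-1942.6

S - I = CA (net lending to the rest of the world).
CA = S - I = 4564.1 - 6506.7 = -1942.6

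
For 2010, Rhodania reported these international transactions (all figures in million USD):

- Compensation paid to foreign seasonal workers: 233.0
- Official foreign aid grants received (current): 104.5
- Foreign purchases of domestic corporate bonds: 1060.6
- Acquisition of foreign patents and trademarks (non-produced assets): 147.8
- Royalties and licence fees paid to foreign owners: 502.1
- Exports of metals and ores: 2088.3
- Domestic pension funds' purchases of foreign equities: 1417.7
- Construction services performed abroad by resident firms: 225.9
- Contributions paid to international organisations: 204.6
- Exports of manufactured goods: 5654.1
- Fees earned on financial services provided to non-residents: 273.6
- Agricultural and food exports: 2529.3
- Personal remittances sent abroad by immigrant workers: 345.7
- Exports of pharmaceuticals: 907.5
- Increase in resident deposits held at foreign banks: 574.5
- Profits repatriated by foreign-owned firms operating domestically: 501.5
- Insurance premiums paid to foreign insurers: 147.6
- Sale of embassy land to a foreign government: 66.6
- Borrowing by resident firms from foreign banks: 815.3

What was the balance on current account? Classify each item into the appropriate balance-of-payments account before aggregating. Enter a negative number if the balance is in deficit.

9848.7

Goods: 5654.1 + 2529.3 + 2088.3 + 907.5 = 11179.2
Services: -502.1 - 147.6 + 225.9 + 273.6 = -150.2
Primary income: -501.5 - 233.0 = -734.5
Secondary income: -204.6 + 104.5 - 345.7 = -445.8
Current account = 11179.2 + (-150.2) + (-734.5) + (-445.8) = 9848.7
(Excluded from the current account — financial account: foreign purchases of domestic corporate bonds 1060.6, domestic pension funds' purchases of foreign equities 1417.7, increase in resident deposits held at foreign banks 574.5, borrowing by resident firms from foreign banks 815.3; capital account: acquisition of foreign patents and trademarks (non-produced assets) 147.8, sale of embassy land to a foreign government 66.6.)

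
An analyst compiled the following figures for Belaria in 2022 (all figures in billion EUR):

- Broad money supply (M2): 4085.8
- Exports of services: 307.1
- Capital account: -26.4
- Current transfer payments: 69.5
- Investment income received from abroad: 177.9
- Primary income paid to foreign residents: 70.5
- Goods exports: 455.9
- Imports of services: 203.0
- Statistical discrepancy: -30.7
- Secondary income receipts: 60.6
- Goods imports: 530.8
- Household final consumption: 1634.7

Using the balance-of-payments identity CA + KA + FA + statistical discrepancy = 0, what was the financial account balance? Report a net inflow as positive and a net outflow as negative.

-70.6

Goods balance = 455.9 - 530.8 = -74.9
Services balance = 307.1 - 203.0 = 104.1
Trade balance (goods + services) = -74.9 + 104.1 = 29.2
Net primary income = 177.9 - 70.5 = 107.4
Net secondary income = 60.6 - 69.5 = -8.9
Current account = 29.2 + 107.4 + (-8.9) = 127.7
Financial account = -(127.7 + (-26.4) + (-30.7)) = -70.6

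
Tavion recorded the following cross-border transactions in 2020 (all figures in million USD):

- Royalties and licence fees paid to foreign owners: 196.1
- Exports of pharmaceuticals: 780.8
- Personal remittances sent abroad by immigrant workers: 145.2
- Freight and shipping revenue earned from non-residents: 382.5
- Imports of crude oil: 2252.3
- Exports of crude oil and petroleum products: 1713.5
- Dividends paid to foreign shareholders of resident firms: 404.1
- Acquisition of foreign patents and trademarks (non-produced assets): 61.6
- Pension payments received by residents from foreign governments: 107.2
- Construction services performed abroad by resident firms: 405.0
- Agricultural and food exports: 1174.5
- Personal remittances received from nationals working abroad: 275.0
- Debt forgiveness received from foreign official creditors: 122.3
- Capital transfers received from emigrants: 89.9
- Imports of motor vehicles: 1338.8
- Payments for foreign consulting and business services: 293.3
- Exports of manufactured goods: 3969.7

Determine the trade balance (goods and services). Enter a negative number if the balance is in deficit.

Goods: -1338.8 - 2252.3 + 1713.5 + 3969.7 + 780.8 + 1174.5 = 4047.4
Services: 405.0 - 293.3 + 382.5 - 196.1 = 298.1
Trade balance = 4047.4 + 298.1 = 4345.5
(Excluded from the trade balance — secondary income: personal remittances sent abroad by immigrant workers 145.2, pension payments received by residents from foreign governments 107.2, personal remittances received from nationals working abroad 275.0; primary income: dividends paid to foreign shareholders of resident firms 404.1; capital account: acquisition of foreign patents and trademarks (non-produced assets) 61.6, debt forgiveness received from foreign official creditors 122.3, capital transfers received from emigrants 89.9.)

4345.5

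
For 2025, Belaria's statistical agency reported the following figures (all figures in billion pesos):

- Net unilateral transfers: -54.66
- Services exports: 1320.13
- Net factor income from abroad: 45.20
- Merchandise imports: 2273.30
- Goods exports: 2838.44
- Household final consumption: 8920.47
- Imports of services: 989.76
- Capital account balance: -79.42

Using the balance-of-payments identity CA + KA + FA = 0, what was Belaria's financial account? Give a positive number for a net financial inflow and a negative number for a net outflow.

-806.63

Goods balance = 2838.44 - 2273.30 = 565.14
Services balance = 1320.13 - 989.76 = 330.37
Trade balance (goods + services) = 565.14 + 330.37 = 895.51
Net primary income = 45.20
Net secondary income = -54.66
Current account = 895.51 + 45.20 + (-54.66) = 886.05
Financial account = -(886.05 + (-79.42)) = -806.63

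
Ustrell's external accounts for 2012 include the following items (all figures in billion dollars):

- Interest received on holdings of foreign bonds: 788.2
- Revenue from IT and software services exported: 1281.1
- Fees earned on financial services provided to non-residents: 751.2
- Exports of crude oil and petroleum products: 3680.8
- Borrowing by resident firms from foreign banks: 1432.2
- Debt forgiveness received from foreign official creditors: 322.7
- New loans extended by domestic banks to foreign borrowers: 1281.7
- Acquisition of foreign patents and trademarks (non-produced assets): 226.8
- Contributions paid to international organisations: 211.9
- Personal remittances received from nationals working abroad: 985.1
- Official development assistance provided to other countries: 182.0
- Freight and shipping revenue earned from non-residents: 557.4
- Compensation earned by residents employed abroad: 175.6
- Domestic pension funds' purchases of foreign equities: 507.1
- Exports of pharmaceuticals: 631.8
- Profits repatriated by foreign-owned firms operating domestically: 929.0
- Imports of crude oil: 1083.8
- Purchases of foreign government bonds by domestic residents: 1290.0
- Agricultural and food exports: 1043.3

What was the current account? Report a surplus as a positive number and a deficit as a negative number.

7487.8

Goods: 1043.3 + 631.8 - 1083.8 + 3680.8 = 4272.1
Services: 557.4 + 1281.1 + 751.2 = 2589.7
Primary income: 788.2 - 929.0 + 175.6 = 34.8
Secondary income: 985.1 - 211.9 - 182.0 = 591.2
Current account = 4272.1 + 2589.7 + 34.8 + 591.2 = 7487.8
(Excluded from the current account — financial account: borrowing by resident firms from foreign banks 1432.2, new loans extended by domestic banks to foreign borrowers 1281.7, domestic pension funds' purchases of foreign equities 507.1, purchases of foreign government bonds by domestic residents 1290.0; capital account: debt forgiveness received from foreign official creditors 322.7, acquisition of foreign patents and trademarks (non-produced assets) 226.8.)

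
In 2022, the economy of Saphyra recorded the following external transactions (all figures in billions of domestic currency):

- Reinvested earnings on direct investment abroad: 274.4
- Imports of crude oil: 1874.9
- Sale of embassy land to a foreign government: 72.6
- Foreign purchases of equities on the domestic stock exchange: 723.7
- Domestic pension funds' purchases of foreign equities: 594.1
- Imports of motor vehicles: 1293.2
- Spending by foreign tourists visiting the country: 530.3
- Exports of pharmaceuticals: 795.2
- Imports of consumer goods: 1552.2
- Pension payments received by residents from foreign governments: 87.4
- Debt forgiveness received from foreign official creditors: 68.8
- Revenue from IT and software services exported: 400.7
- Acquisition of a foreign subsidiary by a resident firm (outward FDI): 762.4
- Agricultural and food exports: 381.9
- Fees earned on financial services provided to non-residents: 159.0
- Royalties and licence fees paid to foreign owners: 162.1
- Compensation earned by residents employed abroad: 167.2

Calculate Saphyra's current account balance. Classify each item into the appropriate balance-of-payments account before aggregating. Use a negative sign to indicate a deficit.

Goods: -1874.9 + 381.9 - 1293.2 - 1552.2 + 795.2 = -3543.2
Services: 400.7 + 159.0 - 162.1 + 530.3 = 927.9
Primary income: 274.4 + 167.2 = 441.6
Secondary income: 87.4
Current account = (-3543.2) + 927.9 + 441.6 + 87.4 = -2086.3
(Excluded from the current account — capital account: sale of embassy land to a foreign government 72.6, debt forgiveness received from foreign official creditors 68.8; financial account: foreign purchases of equities on the domestic stock exchange 723.7, domestic pension funds' purchases of foreign equities 594.1, acquisition of a foreign subsidiary by a resident firm (outward FDI) 762.4.)

-2086.3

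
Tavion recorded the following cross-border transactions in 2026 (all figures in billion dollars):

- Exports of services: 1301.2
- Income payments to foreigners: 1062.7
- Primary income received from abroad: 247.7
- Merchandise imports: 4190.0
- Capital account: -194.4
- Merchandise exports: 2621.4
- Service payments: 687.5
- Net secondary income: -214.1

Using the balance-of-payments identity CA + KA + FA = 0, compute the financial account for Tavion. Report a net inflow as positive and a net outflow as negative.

2178.4

Goods balance = 2621.4 - 4190.0 = -1568.6
Services balance = 1301.2 - 687.5 = 613.7
Trade balance (goods + services) = -1568.6 + 613.7 = -954.9
Net primary income = 247.7 - 1062.7 = -815.0
Net secondary income = -214.1
Current account = -954.9 + (-815.0) + (-214.1) = -1984.0
Financial account = -(-1984.0 + (-194.4)) = 2178.4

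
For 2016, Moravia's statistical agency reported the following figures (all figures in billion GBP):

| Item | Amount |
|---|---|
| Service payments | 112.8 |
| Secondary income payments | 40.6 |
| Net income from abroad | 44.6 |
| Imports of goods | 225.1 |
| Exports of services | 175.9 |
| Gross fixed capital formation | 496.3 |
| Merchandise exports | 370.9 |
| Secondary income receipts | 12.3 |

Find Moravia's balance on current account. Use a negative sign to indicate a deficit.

225.2

Goods balance = 370.9 - 225.1 = 145.8
Services balance = 175.9 - 112.8 = 63.1
Trade balance (goods + services) = 145.8 + 63.1 = 208.9
Net primary income = 44.6
Net secondary income = 12.3 - 40.6 = -28.3
Current account = 208.9 + 44.6 + (-28.3) = 225.2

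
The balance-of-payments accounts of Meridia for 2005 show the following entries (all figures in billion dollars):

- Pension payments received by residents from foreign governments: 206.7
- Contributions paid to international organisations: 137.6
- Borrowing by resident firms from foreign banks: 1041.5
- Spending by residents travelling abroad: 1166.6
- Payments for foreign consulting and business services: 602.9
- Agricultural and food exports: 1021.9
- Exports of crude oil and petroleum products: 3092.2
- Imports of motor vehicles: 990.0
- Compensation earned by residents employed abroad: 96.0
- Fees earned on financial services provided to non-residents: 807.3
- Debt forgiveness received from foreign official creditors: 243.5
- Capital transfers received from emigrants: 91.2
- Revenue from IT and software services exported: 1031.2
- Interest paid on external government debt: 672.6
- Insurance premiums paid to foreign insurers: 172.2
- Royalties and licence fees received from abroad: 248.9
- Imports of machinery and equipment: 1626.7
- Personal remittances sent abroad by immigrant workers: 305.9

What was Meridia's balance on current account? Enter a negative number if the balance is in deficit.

Goods: 3092.2 - 990.0 - 1626.7 + 1021.9 = 1497.4
Services: 807.3 - 1166.6 - 172.2 - 602.9 + 248.9 + 1031.2 = 145.7
Primary income: -672.6 + 96.0 = -576.6
Secondary income: 206.7 - 137.6 - 305.9 = -236.8
Current account = 1497.4 + 145.7 + (-576.6) + (-236.8) = 829.7
(Excluded from the current account — financial account: borrowing by resident firms from foreign banks 1041.5; capital account: debt forgiveness received from foreign official creditors 243.5, capital transfers received from emigrants 91.2.)

829.7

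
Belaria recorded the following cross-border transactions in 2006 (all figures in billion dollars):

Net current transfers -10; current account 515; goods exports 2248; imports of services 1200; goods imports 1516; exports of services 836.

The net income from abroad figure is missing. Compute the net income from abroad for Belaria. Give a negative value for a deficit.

157

Current account = goods balance + services balance + net primary income + net secondary income
Sum of the known components = 358
Net income from abroad = CA - (known components) = 515 - 358 = 157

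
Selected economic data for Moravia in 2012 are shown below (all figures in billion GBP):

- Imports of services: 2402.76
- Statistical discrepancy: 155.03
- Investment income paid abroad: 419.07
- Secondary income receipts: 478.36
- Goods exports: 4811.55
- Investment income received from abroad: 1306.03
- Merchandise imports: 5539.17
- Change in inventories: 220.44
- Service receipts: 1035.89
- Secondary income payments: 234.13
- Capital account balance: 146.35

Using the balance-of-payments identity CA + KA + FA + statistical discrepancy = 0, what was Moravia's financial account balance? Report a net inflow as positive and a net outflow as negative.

661.92

Goods balance = 4811.55 - 5539.17 = -727.62
Services balance = 1035.89 - 2402.76 = -1366.87
Trade balance (goods + services) = -727.62 + (-1366.87) = -2094.49
Net primary income = 1306.03 - 419.07 = 886.96
Net secondary income = 478.36 - 234.13 = 244.23
Current account = -2094.49 + 886.96 + 244.23 = -963.30
Financial account = -(-963.30 + 146.35 + 155.03) = 661.92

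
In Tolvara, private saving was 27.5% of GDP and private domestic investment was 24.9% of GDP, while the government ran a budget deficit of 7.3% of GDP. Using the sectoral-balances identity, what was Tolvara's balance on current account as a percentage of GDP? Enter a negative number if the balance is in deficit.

By the sectoral-balances identity, CA = (S_private - I) + (T - G).
Private balance = 27.5 - 24.9 = 2.6
Government balance (T - G) = -7.3
CA = 2.6 + (-7.3) = -4.7

-4.7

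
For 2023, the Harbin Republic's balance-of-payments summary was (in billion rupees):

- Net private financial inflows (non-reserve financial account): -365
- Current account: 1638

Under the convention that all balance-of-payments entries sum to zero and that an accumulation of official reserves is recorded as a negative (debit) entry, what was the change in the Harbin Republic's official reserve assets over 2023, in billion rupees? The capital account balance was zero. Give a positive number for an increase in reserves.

1273

Official reserve transactions balance = -(1638 + (-365)) = -1273
An accumulation of reserves is recorded as a debit (negative entry), so the change in the stock of reserves is the negative of that balance.
Change in official reserves = -(-1273) = 1273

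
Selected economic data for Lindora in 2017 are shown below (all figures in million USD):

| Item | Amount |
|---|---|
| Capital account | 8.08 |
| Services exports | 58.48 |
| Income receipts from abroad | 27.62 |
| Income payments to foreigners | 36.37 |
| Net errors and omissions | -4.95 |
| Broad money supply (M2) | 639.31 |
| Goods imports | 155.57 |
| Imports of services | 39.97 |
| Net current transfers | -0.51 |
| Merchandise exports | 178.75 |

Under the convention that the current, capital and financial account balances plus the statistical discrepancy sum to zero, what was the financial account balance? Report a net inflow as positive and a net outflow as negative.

-35.56

Goods balance = 178.75 - 155.57 = 23.18
Services balance = 58.48 - 39.97 = 18.51
Trade balance (goods + services) = 23.18 + 18.51 = 41.69
Net primary income = 27.62 - 36.37 = -8.75
Net secondary income = -0.51
Current account = 41.69 + (-8.75) + (-0.51) = 32.43
Financial account = -(32.43 + 8.08 + (-4.95)) = -35.56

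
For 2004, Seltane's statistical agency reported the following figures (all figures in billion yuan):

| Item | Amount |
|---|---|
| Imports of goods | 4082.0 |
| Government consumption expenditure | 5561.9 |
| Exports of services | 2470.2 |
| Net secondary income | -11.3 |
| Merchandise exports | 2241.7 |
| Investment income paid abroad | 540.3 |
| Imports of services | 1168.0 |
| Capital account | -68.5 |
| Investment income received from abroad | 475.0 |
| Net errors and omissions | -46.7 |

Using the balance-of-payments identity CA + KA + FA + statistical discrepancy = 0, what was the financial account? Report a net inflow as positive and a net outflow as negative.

729.9

Goods balance = 2241.7 - 4082.0 = -1840.3
Services balance = 2470.2 - 1168.0 = 1302.2
Trade balance (goods + services) = -1840.3 + 1302.2 = -538.1
Net primary income = 475.0 - 540.3 = -65.3
Net secondary income = -11.3
Current account = -538.1 + (-65.3) + (-11.3) = -614.7
Financial account = -(-614.7 + (-68.5) + (-46.7)) = 729.9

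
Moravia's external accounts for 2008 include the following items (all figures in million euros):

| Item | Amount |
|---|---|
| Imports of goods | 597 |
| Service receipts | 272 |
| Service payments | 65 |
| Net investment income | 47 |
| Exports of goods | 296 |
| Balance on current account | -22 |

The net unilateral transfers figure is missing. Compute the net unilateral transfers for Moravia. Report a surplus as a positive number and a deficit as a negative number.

Current account = goods balance + services balance + net primary income + net secondary income
Sum of the known components = -47
Net unilateral transfers = CA - (known components) = -22 - (-47) = 25

25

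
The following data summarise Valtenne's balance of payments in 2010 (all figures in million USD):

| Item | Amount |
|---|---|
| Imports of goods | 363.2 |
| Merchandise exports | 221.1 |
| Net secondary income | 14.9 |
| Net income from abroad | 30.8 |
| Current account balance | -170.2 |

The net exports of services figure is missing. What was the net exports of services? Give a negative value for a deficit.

-73.8

Current account = goods balance + services balance + net primary income + net secondary income
Sum of the known components = -96.4
Net exports of services = CA - (known components) = -170.2 - (-96.4) = -73.8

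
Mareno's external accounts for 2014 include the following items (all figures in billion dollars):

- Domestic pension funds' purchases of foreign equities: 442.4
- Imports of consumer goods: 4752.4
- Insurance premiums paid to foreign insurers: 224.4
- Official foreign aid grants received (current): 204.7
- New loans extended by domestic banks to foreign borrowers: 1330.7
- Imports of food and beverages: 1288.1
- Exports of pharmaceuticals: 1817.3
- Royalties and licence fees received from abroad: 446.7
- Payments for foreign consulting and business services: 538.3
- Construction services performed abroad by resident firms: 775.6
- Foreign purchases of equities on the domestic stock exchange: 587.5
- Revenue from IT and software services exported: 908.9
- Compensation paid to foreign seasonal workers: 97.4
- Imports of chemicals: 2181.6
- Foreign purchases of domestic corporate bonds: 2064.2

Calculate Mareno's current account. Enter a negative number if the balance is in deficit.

-4929.0

Goods: -2181.6 + 1817.3 - 1288.1 - 4752.4 = -6404.8
Services: -224.4 + 775.6 + 908.9 - 538.3 + 446.7 = 1368.5
Primary income: -97.4
Secondary income: 204.7
Current account = (-6404.8) + 1368.5 + (-97.4) + 204.7 = -4929.0
(Excluded from the current account — financial account: domestic pension funds' purchases of foreign equities 442.4, new loans extended by domestic banks to foreign borrowers 1330.7, foreign purchases of equities on the domestic stock exchange 587.5, foreign purchases of domestic corporate bonds 2064.2.)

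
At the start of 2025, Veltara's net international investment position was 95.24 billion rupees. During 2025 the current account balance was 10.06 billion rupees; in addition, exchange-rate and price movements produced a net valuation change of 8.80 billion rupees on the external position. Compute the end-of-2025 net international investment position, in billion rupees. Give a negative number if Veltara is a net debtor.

114.10

Change in NIIP = current account + net valuation change = 10.06 + 8.80 = 18.86
End-of-year NIIP = 95.24 + 18.86 = 114.10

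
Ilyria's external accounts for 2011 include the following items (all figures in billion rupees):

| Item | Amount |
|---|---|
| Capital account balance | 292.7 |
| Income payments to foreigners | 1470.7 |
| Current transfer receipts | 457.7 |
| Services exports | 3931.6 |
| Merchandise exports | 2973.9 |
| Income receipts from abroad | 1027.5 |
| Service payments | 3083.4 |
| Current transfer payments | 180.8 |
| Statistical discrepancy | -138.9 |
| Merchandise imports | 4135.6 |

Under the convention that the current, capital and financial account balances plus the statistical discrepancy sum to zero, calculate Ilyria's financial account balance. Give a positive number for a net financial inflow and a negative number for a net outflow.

326.0

Goods balance = 2973.9 - 4135.6 = -1161.7
Services balance = 3931.6 - 3083.4 = 848.2
Trade balance (goods + services) = -1161.7 + 848.2 = -313.5
Net primary income = 1027.5 - 1470.7 = -443.2
Net secondary income = 457.7 - 180.8 = 276.9
Current account = -313.5 + (-443.2) + 276.9 = -479.8
Financial account = -(-479.8 + 292.7 + (-138.9)) = 326.0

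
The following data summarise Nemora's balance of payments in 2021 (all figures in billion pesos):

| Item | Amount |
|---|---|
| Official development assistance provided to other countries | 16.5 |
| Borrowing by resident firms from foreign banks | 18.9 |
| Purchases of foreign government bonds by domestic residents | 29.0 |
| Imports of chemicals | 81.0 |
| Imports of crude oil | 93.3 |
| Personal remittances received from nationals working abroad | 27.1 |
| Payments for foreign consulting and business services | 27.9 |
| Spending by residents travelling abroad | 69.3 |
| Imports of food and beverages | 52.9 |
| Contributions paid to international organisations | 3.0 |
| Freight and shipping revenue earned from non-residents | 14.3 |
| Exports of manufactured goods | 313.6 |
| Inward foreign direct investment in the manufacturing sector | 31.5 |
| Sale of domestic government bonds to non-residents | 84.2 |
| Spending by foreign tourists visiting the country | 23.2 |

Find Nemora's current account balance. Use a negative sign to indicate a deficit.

Goods: 313.6 - 93.3 - 81.0 - 52.9 = 86.4
Services: 23.2 + 14.3 - 27.9 - 69.3 = -59.7
Secondary income: -16.5 + 27.1 - 3.0 = 7.6
Current account = 86.4 + (-59.7) + 7.6 = 34.3
(Excluded from the current account — financial account: borrowing by resident firms from foreign banks 18.9, purchases of foreign government bonds by domestic residents 29.0, inward foreign direct investment in the manufacturing sector 31.5, sale of domestic government bonds to non-residents 84.2.)

34.3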